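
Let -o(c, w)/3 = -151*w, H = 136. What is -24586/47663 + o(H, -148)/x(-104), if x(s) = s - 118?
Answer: 14369640/47663 ≈ 301.48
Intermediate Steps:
o(c, w) = 453*w (o(c, w) = -(-453)*w = 453*w)
x(s) = -118 + s
-24586/47663 + o(H, -148)/x(-104) = -24586/47663 + (453*(-148))/(-118 - 104) = -24586*1/47663 - 67044/(-222) = -24586/47663 - 67044*(-1/222) = -24586/47663 + 302 = 14369640/47663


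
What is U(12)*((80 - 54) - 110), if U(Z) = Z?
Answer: -1008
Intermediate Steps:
U(12)*((80 - 54) - 110) = 12*((80 - 54) - 110) = 12*(26 - 110) = 12*(-84) = -1008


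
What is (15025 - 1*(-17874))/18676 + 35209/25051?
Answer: 1481716133/467852476 ≈ 3.1671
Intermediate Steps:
(15025 - 1*(-17874))/18676 + 35209/25051 = (15025 + 17874)*(1/18676) + 35209*(1/25051) = 32899*(1/18676) + 35209/25051 = 32899/18676 + 35209/25051 = 1481716133/467852476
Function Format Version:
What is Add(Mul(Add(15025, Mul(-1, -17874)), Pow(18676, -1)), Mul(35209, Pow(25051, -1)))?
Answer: Rational(1481716133, 467852476) ≈ 3.1671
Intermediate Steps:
Add(Mul(Add(15025, Mul(-1, -17874)), Pow(18676, -1)), Mul(35209, Pow(25051, -1))) = Add(Mul(Add(15025, 17874), Rational(1, 18676)), Mul(35209, Rational(1, 25051))) = Add(Mul(32899, Rational(1, 18676)), Rational(35209, 25051)) = Add(Rational(32899, 18676), Rational(35209, 25051)) = Rational(1481716133, 467852476)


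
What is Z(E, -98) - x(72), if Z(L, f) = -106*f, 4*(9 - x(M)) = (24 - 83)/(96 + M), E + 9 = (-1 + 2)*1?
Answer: 6974629/672 ≈ 10379.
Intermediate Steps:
E = -8 (E = -9 + (-1 + 2)*1 = -9 + 1*1 = -9 + 1 = -8)
x(M) = 9 + 59/(4*(96 + M)) (x(M) = 9 - (24 - 83)/(4*(96 + M)) = 9 - (-59)/(4*(96 + M)) = 9 + 59/(4*(96 + M)))
Z(E, -98) - x(72) = -106*(-98) - (3515 + 36*72)/(4*(96 + 72)) = 10388 - (3515 + 2592)/(4*168) = 10388 - 6107/(4*168) = 10388 - 1*6107/672 = 10388 - 6107/672 = 6974629/672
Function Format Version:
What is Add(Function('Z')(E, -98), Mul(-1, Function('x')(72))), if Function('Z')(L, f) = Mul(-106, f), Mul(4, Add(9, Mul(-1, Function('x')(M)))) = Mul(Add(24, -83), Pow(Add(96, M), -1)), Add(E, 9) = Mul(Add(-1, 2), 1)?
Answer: Rational(6974629, 672) ≈ 10379.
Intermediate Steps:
E = -8 (E = Add(-9, Mul(Add(-1, 2), 1)) = Add(-9, Mul(1, 1)) = Add(-9, 1) = -8)
Function('x')(M) = Add(9, Mul(Rational(59, 4), Pow(Add(96, M), -1))) (Function('x')(M) = Add(9, Mul(Rational(-1, 4), Mul(Add(24, -83), Pow(Add(96, M), -1)))) = Add(9, Mul(Rational(-1, 4), Mul(-59, Pow(Add(96, M), -1)))) = Add(9, Mul(Rational(59, 4), Pow(Add(96, M), -1))))
Add(Function('Z')(E, -98), Mul(-1, Function('x')(72))) = Add(Mul(-106, -98), Mul(-1, Mul(Rational(1, 4), Pow(Add(96, 72), -1), Add(3515, Mul(36, 72))))) = Add(10388, Mul(-1, Mul(Rational(1, 4), Pow(168, -1), Add(3515, 2592)))) = Add(10388, Mul(-1, Mul(Rational(1, 4), Rational(1, 168), 6107))) = Add(10388, Mul(-1, Rational(6107, 672))) = Add(10388, Rational(-6107, 672)) = Rational(6974629, 672)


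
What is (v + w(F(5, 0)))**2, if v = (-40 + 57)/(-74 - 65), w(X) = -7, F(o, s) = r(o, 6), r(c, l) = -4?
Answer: 980100/19321 ≈ 50.727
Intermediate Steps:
F(o, s) = -4
v = -17/139 (v = 17/(-139) = 17*(-1/139) = -17/139 ≈ -0.12230)
(v + w(F(5, 0)))**2 = (-17/139 - 7)**2 = (-990/139)**2 = 980100/19321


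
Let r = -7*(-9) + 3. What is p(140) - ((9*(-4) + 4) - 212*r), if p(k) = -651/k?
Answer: 280387/20 ≈ 14019.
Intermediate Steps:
r = 66 (r = 63 + 3 = 66)
p(140) - ((9*(-4) + 4) - 212*r) = -651/140 - ((9*(-4) + 4) - 212*66) = -651*1/140 - ((-36 + 4) - 13992) = -93/20 - (-32 - 13992) = -93/20 - 1*(-14024) = -93/20 + 14024 = 280387/20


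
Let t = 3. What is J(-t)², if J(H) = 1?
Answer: 1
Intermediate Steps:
J(-t)² = 1² = 1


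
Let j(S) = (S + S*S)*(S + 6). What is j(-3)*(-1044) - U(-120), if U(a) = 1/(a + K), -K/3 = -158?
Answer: -6652369/354 ≈ -18792.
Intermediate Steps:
K = 474 (K = -3*(-158) = 474)
U(a) = 1/(474 + a) (U(a) = 1/(a + 474) = 1/(474 + a))
j(S) = (6 + S)*(S + S²) (j(S) = (S + S²)*(6 + S) = (6 + S)*(S + S²))
j(-3)*(-1044) - U(-120) = -3*(6 + (-3)² + 7*(-3))*(-1044) - 1/(474 - 120) = -3*(6 + 9 - 21)*(-1044) - 1/354 = -3*(-6)*(-1044) - 1*1/354 = 18*(-1044) - 1/354 = -18792 - 1/354 = -6652369/354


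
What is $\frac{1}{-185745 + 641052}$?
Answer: $\frac{1}{455307} \approx 2.1963 \cdot 10^{-6}$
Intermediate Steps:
$\frac{1}{-185745 + 641052} = \frac{1}{455307}$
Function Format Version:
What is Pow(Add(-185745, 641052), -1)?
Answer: Rational(1, 455307) ≈ 2.1963e-6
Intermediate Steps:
Pow(Add(-185745, 641052), -1) = Pow(455307, -1) = Rational(1, 455307)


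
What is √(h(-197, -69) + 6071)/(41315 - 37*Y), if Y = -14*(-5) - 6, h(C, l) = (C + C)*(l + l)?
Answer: √60443/38947 ≈ 0.0063125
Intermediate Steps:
h(C, l) = 4*C*l (h(C, l) = (2*C)*(2*l) = 4*C*l)
Y = 64 (Y = 70 - 6 = 64)
√(h(-197, -69) + 6071)/(41315 - 37*Y) = √(4*(-197)*(-69) + 6071)/(41315 - 37*64) = √(54372 + 6071)/(41315 - 2368) = √60443/38947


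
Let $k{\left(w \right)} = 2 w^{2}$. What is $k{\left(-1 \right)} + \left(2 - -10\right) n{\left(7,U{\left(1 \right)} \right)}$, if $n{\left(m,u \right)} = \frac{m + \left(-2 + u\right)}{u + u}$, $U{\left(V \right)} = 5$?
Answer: $14$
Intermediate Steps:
$n{\left(m,u \right)} = \frac{-2 + m + u}{2 u}$
$k{\left(-1 \right)} + \left(2 - -10\right) n{\left(7,U{\left(1 \right)} \right)} = 2 \left(-1\right)^{2} + \left(2 - -10\right) \frac{-2 + 7 + 5}{2 \cdot 5} = 2 \cdot 1 + \left(2 + 10\right) \frac{1}{2} \cdot \frac{1}{5} \cdot 10 = 2 + 12 \cdot 1 = 2 + 12 = 14$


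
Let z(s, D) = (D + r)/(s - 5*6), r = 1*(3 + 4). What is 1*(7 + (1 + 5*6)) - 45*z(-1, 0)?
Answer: 1493/31 ≈ 48.161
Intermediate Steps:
r = 7 (r = 1*7 = 7)
z(s, D) = (7 + D)/(-30 + s) (z(s, D) = (D + 7)/(s - 5*6) = (7 + D)/(s - 30) = (7 + D)/(-30 + s))
1*(7 + (1 + 5*6)) - 45*z(-1, 0) = 1*(7 + (1 + 5*6)) - 45*(7 + 0)/(-30 - 1) = 1*(7 + (1 + 30)) - 45*7/(-31) = 1*(7 + 31) - (-45)*7/31 = 1*38 - 45*(-7/31) = 38 + 315/31 = 1493/31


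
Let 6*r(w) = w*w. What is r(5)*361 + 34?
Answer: 9229/6 ≈ 1538.2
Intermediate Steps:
r(w) = w**2/6 (r(w) = (w*w)/6 = w**2/6)
r(5)*361 + 34 = ((1/6)*5**2)*361 + 34 = ((1/6)*25)*361 + 34 = (25/6)*361 + 34 = 9025/6 + 34 = 9229/6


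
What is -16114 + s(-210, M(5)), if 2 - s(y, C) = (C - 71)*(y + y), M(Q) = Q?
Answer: -43832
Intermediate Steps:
s(y, C) = 2 - 2*y*(-71 + C) (s(y, C) = 2 - (C - 71)*(y + y) = 2 - (-71 + C)*2*y = 2 - 2*y*(-71 + C))
-16114 + s(-210, M(5)) = -16114 + (2 + 142*(-210) - 2*5*(-210)) = -16114 + (2 - 29820 + 2100) = -16114 - 27718 = -43832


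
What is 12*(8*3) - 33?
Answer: 255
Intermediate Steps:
12*(8*3) - 33 = 12*24 - 33 = 288 - 33 = 255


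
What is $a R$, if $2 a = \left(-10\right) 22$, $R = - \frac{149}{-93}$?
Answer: $- \frac{16390}{93} \approx -176.24$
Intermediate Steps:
$R = \frac{149}{93}$ ($R = \left(-149\right) \left(- \frac{1}{93}\right) = \frac{149}{93} \approx 1.6021$)
$a = -110$ ($a = \frac{\left(-10\right) 22}{2} = \frac{1}{2} \left(-220\right) = -110$)
$a R = \left(-110\right) \frac{149}{93} = - \frac{16390}{93}$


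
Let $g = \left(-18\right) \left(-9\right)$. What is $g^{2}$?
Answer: $26244$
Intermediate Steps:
$g = 162$
$g^{2} = 162^{2} = 26244$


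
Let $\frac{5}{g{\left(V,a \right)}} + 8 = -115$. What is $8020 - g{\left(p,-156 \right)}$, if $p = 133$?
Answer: $\frac{986465}{123} \approx 8020.0$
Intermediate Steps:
$g{\left(V,a \right)} = - \frac{5}{123}$ ($g{\left(V,a \right)} = \frac{5}{-8 - 115} = \frac{5}{-123} = 5 \left(- \frac{1}{123}\right) = - \frac{5}{123}$)
$8020 - g{\left(p,-156 \right)} = 8020 - - \frac{5}{123} = 8020 + \frac{5}{123} = \frac{986465}{123}$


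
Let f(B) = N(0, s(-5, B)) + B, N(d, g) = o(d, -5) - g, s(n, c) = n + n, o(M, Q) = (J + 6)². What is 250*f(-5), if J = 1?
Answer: 13500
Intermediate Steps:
o(M, Q) = 49 (o(M, Q) = (1 + 6)² = 7² = 49)
s(n, c) = 2*n
N(d, g) = 49 - g
f(B) = 59 + B (f(B) = (49 - 2*(-5)) + B = (49 - 1*(-10)) + B = (49 + 10) + B = 59 + B)
250*f(-5) = 250*(59 - 5) = 250*54 = 13500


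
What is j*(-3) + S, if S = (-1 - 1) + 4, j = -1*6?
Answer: 20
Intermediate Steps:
j = -6
S = 2 (S = -2 + 4 = 2)
j*(-3) + S = -6*(-3) + 2 = 18 + 2 = 20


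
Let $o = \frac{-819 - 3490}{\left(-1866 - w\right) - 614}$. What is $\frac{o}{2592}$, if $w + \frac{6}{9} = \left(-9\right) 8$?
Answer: $\frac{4309}{6239808} \approx 0.00069057$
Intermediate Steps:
$w = - \frac{218}{3}$ ($w = - \frac{2}{3} - 72 = - \frac{218}{3} \approx -72.667$)
$o = \frac{12927}{7222}$ ($o = \frac{-819 - 3490}{\left(-1866 - - \frac{218}{3}\right) - 614} = - \frac{4309}{\left(-1866 + \frac{218}{3}\right) - 614} = - \frac{4309}{- \frac{5380}{3} - 614} = - \frac{4309}{- \frac{7222}{3}} = \left(-4309\right) \left(- \frac{3}{7222}\right) = \frac{12927}{7222} \approx 1.7899$)
$\frac{o}{2592} = \frac{12927}{7222 \cdot 2592} = \frac{12927}{7222} \cdot \frac{1}{2592} = \frac{4309}{6239808}$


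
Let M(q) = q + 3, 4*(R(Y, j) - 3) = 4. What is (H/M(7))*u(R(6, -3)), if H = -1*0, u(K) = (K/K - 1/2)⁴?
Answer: 0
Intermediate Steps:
R(Y, j) = 4 (R(Y, j) = 3 + (¼)*4 = 3 + 1 = 4)
M(q) = 3 + q
u(K) = 1/16 (u(K) = (1 - 1*½)⁴ = (1 - ½)⁴ = (½)⁴ = 1/16)
H = 0
(H/M(7))*u(R(6, -3)) = (0/(3 + 7))*(1/16) = (0/10)*(1/16) = (0*(⅒))*(1/16) = 0*(1/16) = 0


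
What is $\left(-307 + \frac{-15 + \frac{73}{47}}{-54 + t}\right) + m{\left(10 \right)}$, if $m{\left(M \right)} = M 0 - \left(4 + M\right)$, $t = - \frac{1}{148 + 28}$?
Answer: $- \frac{143290703}{446735} \approx -320.75$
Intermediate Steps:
$t = - \frac{1}{176} \approx -0.0056818$
$m{\left(M \right)} = -4 - M$ ($m{\left(M \right)} = 0 - \left(4 + M\right) = -4 - M$)
$\left(-307 + \frac{-15 + \frac{73}{47}}{-54 + t}\right) + m{\left(10 \right)} = \left(-307 + \frac{-15 + \frac{73}{47}}{-54 - \frac{1}{176}}\right) - 14 = \left(-307 + \frac{-15 + 73 \cdot \frac{1}{47}}{- \frac{9505}{176}}\right) - 14 = \left(-307 + \left(-15 + \frac{73}{47}\right) \left(- \frac{176}{9505}\right)\right) - 14 = \left(-307 - - \frac{111232}{446735}\right) - 14 = \left(-307 + \frac{111232}{446735}\right) - 14 = - \frac{137036413}{446735} - 14 = - \frac{143290703}{446735}$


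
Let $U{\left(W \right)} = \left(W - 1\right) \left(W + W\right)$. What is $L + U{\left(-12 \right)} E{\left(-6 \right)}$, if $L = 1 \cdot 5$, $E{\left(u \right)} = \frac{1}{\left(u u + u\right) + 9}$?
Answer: $13$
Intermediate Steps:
$U{\left(W \right)} = 2 W \left(-1 + W\right)$ ($U{\left(W \right)} = \left(-1 + W\right) 2 W = 2 W \left(-1 + W\right)$)
$E{\left(u \right)} = \frac{1}{9 + u + u^{2}}$ ($E{\left(u \right)} = \frac{1}{\left(u^{2} + u\right) + 9} = \frac{1}{\left(u + u^{2}\right) + 9} = \frac{1}{9 + u + u^{2}}$)
$L = 5$
$L + U{\left(-12 \right)} E{\left(-6 \right)} = 5 + \frac{2 \left(-12\right) \left(-1 - 12\right)}{9 - 6 + \left(-6\right)^{2}} = 5 + \frac{2 \left(-12\right) \left(-13\right)}{9 - 6 + 36} = 5 + \frac{312}{39} = 5 + 312 \cdot \frac{1}{39} = 5 + 8 = 13$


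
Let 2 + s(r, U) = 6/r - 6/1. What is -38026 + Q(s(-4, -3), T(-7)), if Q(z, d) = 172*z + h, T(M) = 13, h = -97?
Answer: -39757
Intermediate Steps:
s(r, U) = -8 + 6/r (s(r, U) = -2 + (6/r - 6/1) = -2 + (6/r - 6*1) = -2 + (6/r - 6) = -2 + (-6 + 6/r) = -8 + 6/r)
Q(z, d) = -97 + 172*z (Q(z, d) = 172*z - 97 = -97 + 172*z)
-38026 + Q(s(-4, -3), T(-7)) = -38026 + (-97 + 172*(-8 + 6/(-4))) = -38026 + (-97 + 172*(-8 + 6*(-¼))) = -38026 + (-97 + 172*(-8 - 3/2)) = -38026 + (-97 + 172*(-19/2)) = -38026 + (-97 - 1634) = -38026 - 1731 = -39757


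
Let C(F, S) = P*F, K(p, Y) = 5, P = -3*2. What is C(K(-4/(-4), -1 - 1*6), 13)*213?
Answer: -6390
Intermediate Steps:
P = -6
C(F, S) = -6*F
C(K(-4/(-4), -1 - 1*6), 13)*213 = -6*5*213 = -30*213 = -6390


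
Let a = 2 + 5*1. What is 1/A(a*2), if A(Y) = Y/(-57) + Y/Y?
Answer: 57/43 ≈ 1.3256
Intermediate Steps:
a = 7 (a = 2 + 5 = 7)
A(Y) = 1 - Y/57 (A(Y) = Y*(-1/57) + 1 = -Y/57 + 1 = 1 - Y/57)
1/A(a*2) = 1/(1 - 7*2/57) = 1/(1 - 1/57*14) = 1/(1 - 14/57) = 1/(43/57) = 57/43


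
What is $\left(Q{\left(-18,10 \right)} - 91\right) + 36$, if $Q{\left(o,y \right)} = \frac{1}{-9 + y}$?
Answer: $-54$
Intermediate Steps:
$\left(Q{\left(-18,10 \right)} - 91\right) + 36 = \left(\frac{1}{-9 + 10} - 91\right) + 36 = \left(1^{-1} - 91\right) + 36 = \left(1 - 91\right) + 36 = -90 + 36 = -54$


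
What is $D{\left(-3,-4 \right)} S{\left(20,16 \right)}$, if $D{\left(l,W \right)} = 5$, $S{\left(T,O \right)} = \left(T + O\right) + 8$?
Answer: $220$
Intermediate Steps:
$S{\left(T,O \right)} = 8 + O + T$ ($S{\left(T,O \right)} = \left(O + T\right) + 8 = 8 + O + T$)
$D{\left(-3,-4 \right)} S{\left(20,16 \right)} = 5 \left(8 + 16 + 20\right) = 5 \cdot 44 = 220$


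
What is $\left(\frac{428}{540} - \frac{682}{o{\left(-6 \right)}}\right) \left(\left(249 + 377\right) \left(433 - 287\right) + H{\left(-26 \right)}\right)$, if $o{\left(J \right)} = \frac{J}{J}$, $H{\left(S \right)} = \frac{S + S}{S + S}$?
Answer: $- \frac{8405142311}{135} \approx -6.226 \cdot 10^{7}$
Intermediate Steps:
$H{\left(S \right)} = 1$ ($H{\left(S \right)} = \frac{2 S}{2 S} = 2 S \frac{1}{2 S} = 1$)
$o{\left(J \right)} = 1$
$\left(\frac{428}{540} - \frac{682}{o{\left(-6 \right)}}\right) \left(\left(249 + 377\right) \left(433 - 287\right) + H{\left(-26 \right)}\right) = \left(\frac{428}{540} - \frac{682}{1}\right) \left(\left(249 + 377\right) \left(433 - 287\right) + 1\right) = \left(428 \cdot \frac{1}{540} - 682\right) \left(626 \cdot 146 + 1\right) = \left(\frac{107}{135} - 682\right) \left(91396 + 1\right) = \left(- \frac{91963}{135}\right) 91397 = - \frac{8405142311}{135}$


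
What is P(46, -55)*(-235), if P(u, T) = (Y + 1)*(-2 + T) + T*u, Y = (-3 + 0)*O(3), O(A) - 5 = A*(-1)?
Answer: 527575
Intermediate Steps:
O(A) = 5 - A (O(A) = 5 + A*(-1) = 5 - A)
Y = -6 (Y = (-3 + 0)*(5 - 1*3) = -3*(5 - 3) = -3*2 = -6)
P(u, T) = 10 - 5*T + T*u (P(u, T) = (-6 + 1)*(-2 + T) + T*u = -5*(-2 + T) + T*u = (10 - 5*T) + T*u = 10 - 5*T + T*u)
P(46, -55)*(-235) = (10 - 5*(-55) - 55*46)*(-235) = (10 + 275 - 2530)*(-235) = -2245*(-235) = 527575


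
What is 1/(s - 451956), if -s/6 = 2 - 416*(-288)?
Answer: -1/1170816 ≈ -8.5411e-7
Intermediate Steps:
s = -718860 (s = -6*(2 - 416*(-288)) = -6*(2 + 119808) = -6*119810 = -718860)
1/(s - 451956) = 1/(-718860 - 451956) = 1/(-1170816) = -1/1170816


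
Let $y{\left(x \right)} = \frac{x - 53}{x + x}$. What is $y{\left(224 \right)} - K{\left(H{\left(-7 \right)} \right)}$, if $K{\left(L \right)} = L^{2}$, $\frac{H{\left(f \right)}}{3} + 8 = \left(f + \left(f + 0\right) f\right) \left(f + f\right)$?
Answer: $- \frac{1432230741}{448} \approx -3.1969 \cdot 10^{6}$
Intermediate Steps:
$y{\left(x \right)} = \frac{-53 + x}{2 x}$
$H{\left(f \right)} = -24 + 6 f \left(f + f^{2}\right)$ ($H{\left(f \right)} = -24 + 3 \left(f + \left(f + 0\right) f\right) \left(f + f\right) = -24 + 3 \left(f + f f\right) 2 f = -24 + 3 \left(f + f^{2}\right) 2 f = -24 + 3 \cdot 2 f \left(f + f^{2}\right) = -24 + 6 f \left(f + f^{2}\right)$)
$y{\left(224 \right)} - K{\left(H{\left(-7 \right)} \right)} = \frac{-53 + 224}{2 \cdot 224} - \left(-24 + 6 \left(-7\right)^{2} + 6 \left(-7\right)^{3}\right)^{2} = \frac{1}{2} \cdot \frac{1}{224} \cdot 171 - \left(-24 + 6 \cdot 49 + 6 \left(-343\right)\right)^{2} = \frac{171}{448} - \left(-24 + 294 - 2058\right)^{2} = \frac{171}{448} - \left(-1788\right)^{2} = \frac{171}{448} - 3196944 = - \frac{1432230741}{448}$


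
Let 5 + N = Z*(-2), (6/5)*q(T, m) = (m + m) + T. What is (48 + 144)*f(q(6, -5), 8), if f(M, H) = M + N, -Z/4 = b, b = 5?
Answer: 6080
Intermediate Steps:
q(T, m) = 5*m/3 + 5*T/6 (q(T, m) = 5*((m + m) + T)/6 = 5*(2*m + T)/6 = 5*(T + 2*m)/6 = 5*m/3 + 5*T/6)
Z = -20 (Z = -4*5 = -20)
N = 35 (N = -5 - 20*(-2) = -5 + 40 = 35)
f(M, H) = 35 + M (f(M, H) = M + 35 = 35 + M)
(48 + 144)*f(q(6, -5), 8) = (48 + 144)*(35 + ((5/3)*(-5) + (⅚)*6)) = 192*(35 + (-25/3 + 5)) = 192*(35 - 10/3) = 192*(95/3) = 6080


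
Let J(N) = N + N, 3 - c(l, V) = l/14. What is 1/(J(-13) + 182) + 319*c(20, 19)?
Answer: 547411/1092 ≈ 501.29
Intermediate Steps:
c(l, V) = 3 - l/14
J(N) = 2*N
1/(J(-13) + 182) + 319*c(20, 19) = 1/(2*(-13) + 182) + 319*(3 - 1/14*20) = 1/(-26 + 182) + 319*(3 - 10/7) = 1/156 + 319*(11/7) = 1/156 + 3509/7 = 547411/1092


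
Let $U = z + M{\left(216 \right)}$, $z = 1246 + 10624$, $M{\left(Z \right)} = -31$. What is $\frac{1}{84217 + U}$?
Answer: $\frac{1}{96056} \approx 1.0411 \cdot 10^{-5}$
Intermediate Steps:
$z = 11870$
$U = 11839$ ($U = 11870 - 31 = 11839$)
$\frac{1}{84217 + U} = \frac{1}{84217 + 11839} = \frac{1}{96056}$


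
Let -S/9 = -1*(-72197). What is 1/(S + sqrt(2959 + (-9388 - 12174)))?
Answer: -72197/46911663348 - I*sqrt(2067)/140734990044 ≈ -1.539e-6 - 3.2305e-10*I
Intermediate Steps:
S = -649773 (S = -(-9)*(-72197) = -9*72197 = -649773)
1/(S + sqrt(2959 + (-9388 - 12174))) = 1/(-649773 + sqrt(2959 + (-9388 - 12174))) = 1/(-649773 + sqrt(2959 - 21562)) = 1/(-649773 + sqrt(-18603)) = 1/(-649773 + 3*I*sqrt(2067))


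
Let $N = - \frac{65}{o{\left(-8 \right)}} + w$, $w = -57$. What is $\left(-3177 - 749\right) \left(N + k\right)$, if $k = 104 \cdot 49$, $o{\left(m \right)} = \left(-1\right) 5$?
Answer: $-19834152$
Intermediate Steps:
$o{\left(m \right)} = -5$
$k = 5096$
$N = -44$ ($N = - \frac{65}{-5} - 57 = \left(-65\right) \left(- \frac{1}{5}\right) - 57 = 13 - 57 = -44$)
$\left(-3177 - 749\right) \left(N + k\right) = \left(-3177 - 749\right) \left(-44 + 5096\right) = \left(-3926\right) 5052 = -19834152$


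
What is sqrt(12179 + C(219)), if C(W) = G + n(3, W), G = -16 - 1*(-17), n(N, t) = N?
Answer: sqrt(12183) ≈ 110.38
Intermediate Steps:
G = 1 (G = -16 + 17 = 1)
C(W) = 4 (C(W) = 1 + 3 = 4)
sqrt(12179 + C(219)) = sqrt(12179 + 4) = sqrt(12183)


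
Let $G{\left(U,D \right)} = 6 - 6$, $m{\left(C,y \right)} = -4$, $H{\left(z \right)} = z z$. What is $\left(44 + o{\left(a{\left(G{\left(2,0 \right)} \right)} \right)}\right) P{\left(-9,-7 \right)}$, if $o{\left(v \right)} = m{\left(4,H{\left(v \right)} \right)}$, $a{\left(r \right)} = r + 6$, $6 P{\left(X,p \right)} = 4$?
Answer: $\frac{80}{3} \approx 26.667$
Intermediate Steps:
$H{\left(z \right)} = z^{2}$
$G{\left(U,D \right)} = 0$ ($G{\left(U,D \right)} = 6 - 6 = 0$)
$P{\left(X,p \right)} = \frac{2}{3}$ ($P{\left(X,p \right)} = \frac{1}{6} \cdot 4 = \frac{2}{3}$)
$a{\left(r \right)} = 6 + r$
$o{\left(v \right)} = -4$
$\left(44 + o{\left(a{\left(G{\left(2,0 \right)} \right)} \right)}\right) P{\left(-9,-7 \right)} = \left(44 - 4\right) \frac{2}{3} = 40 \cdot \frac{2}{3} = \frac{80}{3}$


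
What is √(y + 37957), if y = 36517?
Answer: √74474 ≈ 272.90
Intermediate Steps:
√(y + 37957) = √(36517 + 37957) = √74474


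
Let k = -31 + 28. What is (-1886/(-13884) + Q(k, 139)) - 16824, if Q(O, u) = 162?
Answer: -115666661/6942 ≈ -16662.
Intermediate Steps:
k = -3
(-1886/(-13884) + Q(k, 139)) - 16824 = (-1886/(-13884) + 162) - 16824 = (-1886*(-1/13884) + 162) - 16824 = (943/6942 + 162) - 16824 = 1125547/6942 - 16824 = -115666661/6942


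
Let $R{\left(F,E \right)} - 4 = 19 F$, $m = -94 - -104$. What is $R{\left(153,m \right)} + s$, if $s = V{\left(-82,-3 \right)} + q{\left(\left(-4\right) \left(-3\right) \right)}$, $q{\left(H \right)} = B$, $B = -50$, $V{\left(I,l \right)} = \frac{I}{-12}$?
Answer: $\frac{17207}{6} \approx 2867.8$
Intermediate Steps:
$V{\left(I,l \right)} = - \frac{I}{12}$ ($V{\left(I,l \right)} = I \left(- \frac{1}{12}\right) = - \frac{I}{12}$)
$m = 10$ ($m = -94 + 104 = 10$)
$q{\left(H \right)} = -50$
$R{\left(F,E \right)} = 4 + 19 F$
$s = - \frac{259}{6}$ ($s = \left(- \frac{1}{12}\right) \left(-82\right) - 50 = \frac{41}{6} - 50 = - \frac{259}{6} \approx -43.167$)
$R{\left(153,m \right)} + s = \left(4 + 19 \cdot 153\right) - \frac{259}{6} = \left(4 + 2907\right) - \frac{259}{6} = 2911 - \frac{259}{6} = \frac{17207}{6}$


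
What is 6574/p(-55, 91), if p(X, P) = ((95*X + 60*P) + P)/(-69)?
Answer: -226803/163 ≈ -1391.4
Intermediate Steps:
p(X, P) = -95*X/69 - 61*P/69 (p(X, P) = ((60*P + 95*X) + P)*(-1/69) = (61*P + 95*X)*(-1/69) = -95*X/69 - 61*P/69)
6574/p(-55, 91) = 6574/(-95/69*(-55) - 61/69*91) = 6574/(5225/69 - 5551/69) = 6574/(-326/69) = 6574*(-69/326) = -226803/163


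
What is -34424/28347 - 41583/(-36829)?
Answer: -89048195/1043991663 ≈ -0.085296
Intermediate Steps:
-34424/28347 - 41583/(-36829) = -34424*1/28347 - 41583*(-1/36829) = -34424/28347 + 41583/36829 = -89048195/1043991663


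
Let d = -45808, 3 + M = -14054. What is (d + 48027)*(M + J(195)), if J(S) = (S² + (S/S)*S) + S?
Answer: 54050402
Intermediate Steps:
M = -14057 (M = -3 - 14054 = -14057)
J(S) = S² + 2*S (J(S) = (S² + 1*S) + S = (S² + S) + S = (S + S²) + S = S² + 2*S)
(d + 48027)*(M + J(195)) = (-45808 + 48027)*(-14057 + 195*(2 + 195)) = 2219*(-14057 + 195*197) = 2219*(-14057 + 38415) = 2219*24358 = 54050402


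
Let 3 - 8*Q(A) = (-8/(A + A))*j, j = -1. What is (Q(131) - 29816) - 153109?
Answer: -191705011/1048 ≈ -1.8292e+5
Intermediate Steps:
Q(A) = 3/8 - 1/(2*A) (Q(A) = 3/8 - -8/(A + A)*(-1)/8 = 3/8 - -8/(2*A)*(-1)/8 = 3/8 - (1/(2*A))*(-8)*(-1)/8 = 3/8 - (-4/A)*(-1)/8 = 3/8 - 1/(2*A))
(Q(131) - 29816) - 153109 = ((⅛)*(-4 + 3*131)/131 - 29816) - 153109 = ((⅛)*(1/131)*(-4 + 393) - 29816) - 153109 = ((⅛)*(1/131)*389 - 29816) - 153109 = (389/1048 - 29816) - 153109 = -31246779/1048 - 153109 = -191705011/1048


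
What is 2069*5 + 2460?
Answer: 12805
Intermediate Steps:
2069*5 + 2460 = 10345 + 2460 = 12805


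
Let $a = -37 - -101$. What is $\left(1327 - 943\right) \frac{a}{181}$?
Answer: $\frac{24576}{181} \approx 135.78$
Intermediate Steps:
$a = 64$ ($a = -37 + 101 = 64$)
$\left(1327 - 943\right) \frac{a}{181} = \left(1327 - 943\right) \frac{64}{181} = 384 \cdot 64 \cdot \frac{1}{181} = 384 \cdot \frac{64}{181} = \frac{24576}{181}$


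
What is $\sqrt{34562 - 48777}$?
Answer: $i \sqrt{14215} \approx 119.23 i$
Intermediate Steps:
$\sqrt{34562 - 48777} = \sqrt{-14215} = i \sqrt{14215}$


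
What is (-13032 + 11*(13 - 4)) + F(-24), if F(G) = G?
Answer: -12957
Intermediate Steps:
(-13032 + 11*(13 - 4)) + F(-24) = (-13032 + 11*(13 - 4)) - 24 = (-13032 + 11*9) - 24 = (-13032 + 99) - 24 = -12933 - 24 = -12957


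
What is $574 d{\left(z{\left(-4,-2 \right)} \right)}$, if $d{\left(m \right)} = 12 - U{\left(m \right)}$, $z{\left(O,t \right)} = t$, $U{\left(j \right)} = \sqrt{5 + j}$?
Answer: $6888 - 574 \sqrt{3} \approx 5893.8$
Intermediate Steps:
$d{\left(m \right)} = 12 - \sqrt{5 + m}$
$574 d{\left(z{\left(-4,-2 \right)} \right)} = 574 \left(12 - \sqrt{5 - 2}\right) = 574 \left(12 - \sqrt{3}\right) = 6888 - 574 \sqrt{3}$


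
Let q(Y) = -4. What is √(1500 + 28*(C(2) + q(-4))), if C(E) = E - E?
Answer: 2*√347 ≈ 37.256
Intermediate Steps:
C(E) = 0 (C(E) = E - E = 0)
√(1500 + 28*(C(2) + q(-4))) = √(1500 + 28*(0 - 4)) = √(1500 + 28*(-4)) = √(1500 - 112) = √1388 = 2*√347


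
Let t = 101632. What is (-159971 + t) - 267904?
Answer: -326243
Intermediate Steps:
(-159971 + t) - 267904 = (-159971 + 101632) - 267904 = -58339 - 267904 = -326243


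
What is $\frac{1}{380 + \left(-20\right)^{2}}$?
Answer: $\frac{1}{780} \approx 0.0012821$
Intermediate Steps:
$\frac{1}{380 + \left(-20\right)^{2}} = \frac{1}{380 + 400} = \frac{1}{780}$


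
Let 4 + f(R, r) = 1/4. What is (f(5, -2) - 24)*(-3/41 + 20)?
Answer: -90687/164 ≈ -552.97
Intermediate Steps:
f(R, r) = -15/4 (f(R, r) = -4 + 1/4 = -4 + ¼ = -15/4)
(f(5, -2) - 24)*(-3/41 + 20) = (-15/4 - 24)*(-3/41 + 20) = -111*(-3*1/41 + 20)/4 = -111*(-3/41 + 20)/4 = -111/4*817/41 = -90687/164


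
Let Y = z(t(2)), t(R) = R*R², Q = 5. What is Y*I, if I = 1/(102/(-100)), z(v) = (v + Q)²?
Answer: -8450/51 ≈ -165.69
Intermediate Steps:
t(R) = R³
z(v) = (5 + v)² (z(v) = (v + 5)² = (5 + v)²)
Y = 169 (Y = (5 + 2³)² = (5 + 8)² = 13² = 169)
I = -50/51 (I = 1/(102*(-1/100)) = 1/(-51/50) = -50/51 ≈ -0.98039)
Y*I = 169*(-50/51) = -8450/51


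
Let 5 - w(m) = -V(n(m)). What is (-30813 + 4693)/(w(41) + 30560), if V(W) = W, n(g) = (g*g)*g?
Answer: -13060/49743 ≈ -0.26255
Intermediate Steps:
n(g) = g³ (n(g) = g²*g = g³)
w(m) = 5 + m³ (w(m) = 5 - (-1)*m³ = 5 + m³)
(-30813 + 4693)/(w(41) + 30560) = (-30813 + 4693)/((5 + 41³) + 30560) = -26120/((5 + 68921) + 30560) = -26120/(68926 + 30560) = -26120/99486 = -26120*1/99486 = -13060/49743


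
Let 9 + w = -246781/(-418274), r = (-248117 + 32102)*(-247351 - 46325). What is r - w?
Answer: 26534642167430045/418274 ≈ 6.3438e+10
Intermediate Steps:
r = 63438421140 (r = -216015*(-293676) = 63438421140)
w = -3517685/418274 (w = -9 - 246781/(-418274) = -9 - 246781*(-1)/418274 = -9 - 1*(-246781/418274) = -9 + 246781/418274 = -3517685/418274 ≈ -8.4100)
r - w = 63438421140 - 1*(-3517685/418274) = 63438421140 + 3517685/418274 = 26534642167430045/418274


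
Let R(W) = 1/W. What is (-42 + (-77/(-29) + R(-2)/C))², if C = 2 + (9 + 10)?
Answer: 2299298401/1483524 ≈ 1549.9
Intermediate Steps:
C = 21 (C = 2 + 19 = 21)
(-42 + (-77/(-29) + R(-2)/C))² = (-42 + (-77/(-29) + 1/(-2*21)))² = (-42 + (-77*(-1/29) - ½*1/21))² = (-42 + (77/29 - 1/42))² = (-42 + 3205/1218)² = (-47951/1218)² = 2299298401/1483524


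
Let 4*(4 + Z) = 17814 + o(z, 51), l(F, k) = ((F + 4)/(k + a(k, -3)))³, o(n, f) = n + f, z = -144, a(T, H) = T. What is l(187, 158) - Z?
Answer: -139661120049/31554496 ≈ -4426.0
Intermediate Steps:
o(n, f) = f + n
l(F, k) = (4 + F)³/(8*k³) (l(F, k) = ((F + 4)/(k + k))³ = ((4 + F)/((2*k)))³ = ((4 + F)*(1/(2*k)))³ = ((4 + F)/(2*k))³ = (4 + F)³/(8*k³))
Z = 17705/4 (Z = -4 + (17814 + (51 - 144))/4 = -4 + (17814 - 93)/4 = -4 + (¼)*17721 = -4 + 17721/4 = 17705/4 ≈ 4426.3)
l(187, 158) - Z = (⅛)*(4 + 187)³/158³ - 1*17705/4 = (⅛)*(1/3944312)*191³ - 17705/4 = (⅛)*(1/3944312)*6967871 - 17705/4 = 6967871/31554496 - 17705/4 = -139661120049/31554496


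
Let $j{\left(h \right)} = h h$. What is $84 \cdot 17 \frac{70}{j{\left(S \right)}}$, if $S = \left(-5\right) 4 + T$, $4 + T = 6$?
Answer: $\frac{8330}{27} \approx 308.52$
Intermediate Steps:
$T = 2$ ($T = -4 + 6 = 2$)
$S = -18$ ($S = \left(-5\right) 4 + 2 = -20 + 2 = -18$)
$j{\left(h \right)} = h^{2}$
$84 \cdot 17 \frac{70}{j{\left(S \right)}} = 84 \cdot 17 \frac{70}{\left(-18\right)^{2}} = 1428 \cdot \frac{70}{324} = 1428 \cdot 70 \cdot \frac{1}{324} = 1428 \cdot \frac{35}{162} = \frac{8330}{27}$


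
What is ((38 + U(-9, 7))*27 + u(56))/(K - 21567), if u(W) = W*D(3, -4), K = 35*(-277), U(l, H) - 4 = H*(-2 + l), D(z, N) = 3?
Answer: 111/4466 ≈ 0.024854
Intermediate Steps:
U(l, H) = 4 + H*(-2 + l)
K = -9695
u(W) = 3*W (u(W) = W*3 = 3*W)
((38 + U(-9, 7))*27 + u(56))/(K - 21567) = ((38 + (4 - 2*7 + 7*(-9)))*27 + 3*56)/(-9695 - 21567) = ((38 + (4 - 14 - 63))*27 + 168)/(-31262) = ((38 - 73)*27 + 168)*(-1/31262) = (-35*27 + 168)*(-1/31262) = (-945 + 168)*(-1/31262) = -777*(-1/31262) = 111/4466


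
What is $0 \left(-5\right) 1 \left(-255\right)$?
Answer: $0$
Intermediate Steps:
$0 \left(-5\right) 1 \left(-255\right) = 0 \cdot 1 \left(-255\right) = 0 \left(-255\right) = 0$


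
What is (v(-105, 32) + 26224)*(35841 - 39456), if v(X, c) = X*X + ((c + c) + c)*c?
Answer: -145760415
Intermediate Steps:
v(X, c) = X² + 3*c² (v(X, c) = X² + (2*c + c)*c = X² + (3*c)*c = X² + 3*c²)
(v(-105, 32) + 26224)*(35841 - 39456) = (((-105)² + 3*32²) + 26224)*(35841 - 39456) = ((11025 + 3*1024) + 26224)*(-3615) = ((11025 + 3072) + 26224)*(-3615) = (14097 + 26224)*(-3615) = 40321*(-3615) = -145760415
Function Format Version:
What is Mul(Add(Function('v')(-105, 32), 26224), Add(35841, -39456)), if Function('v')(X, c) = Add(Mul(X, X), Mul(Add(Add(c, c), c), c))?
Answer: -145760415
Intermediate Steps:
Function('v')(X, c) = Add(Pow(X, 2), Mul(3, Pow(c, 2))) (Function('v')(X, c) = Add(Pow(X, 2), Mul(Add(Mul(2, c), c), c)) = Add(Pow(X, 2), Mul(Mul(3, c), c)) = Add(Pow(X, 2), Mul(3, Pow(c, 2))))
Mul(Add(Function('v')(-105, 32), 26224), Add(35841, -39456)) = Mul(Add(Add(Pow(-105, 2), Mul(3, Pow(32, 2))), 26224), Add(35841, -39456)) = Mul(Add(Add(11025, Mul(3, 1024)), 26224), -3615) = Mul(Add(Add(11025, 3072), 26224), -3615) = Mul(Add(14097, 26224), -3615) = Mul(40321, -3615) = -145760415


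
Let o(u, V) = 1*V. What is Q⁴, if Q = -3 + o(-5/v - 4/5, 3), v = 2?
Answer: 0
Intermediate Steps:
o(u, V) = V
Q = 0 (Q = -3 + 3 = 0)
Q⁴ = 0⁴ = 0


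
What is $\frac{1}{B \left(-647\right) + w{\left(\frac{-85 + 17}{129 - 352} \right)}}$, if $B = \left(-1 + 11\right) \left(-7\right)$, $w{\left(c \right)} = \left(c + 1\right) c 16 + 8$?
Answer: $\frac{49729}{2252940850} \approx 2.2073 \cdot 10^{-5}$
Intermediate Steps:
$w{\left(c \right)} = 8 + 16 c \left(1 + c\right)$ ($w{\left(c \right)} = \left(1 + c\right) c 16 + 8 = c \left(1 + c\right) 16 + 8 = 16 c \left(1 + c\right) + 8 = 8 + 16 c \left(1 + c\right)$)
$B = -70$ ($B = 10 \left(-7\right) = -70$)
$\frac{1}{B \left(-647\right) + w{\left(\frac{-85 + 17}{129 - 352} \right)}} = \frac{1}{\left(-70\right) \left(-647\right) + \left(8 + 16 \frac{-85 + 17}{129 - 352} + 16 \left(\frac{-85 + 17}{129 - 352}\right)^{2}\right)} = \frac{1}{45290 + \left(8 + 16 \left(- \frac{68}{-223}\right) + 16 \left(- \frac{68}{-223}\right)^{2}\right)} = \frac{1}{45290 + \left(8 + 16 \left(\left(-68\right) \left(- \frac{1}{223}\right)\right) + 16 \left(\left(-68\right) \left(- \frac{1}{223}\right)\right)^{2}\right)} = \frac{1}{45290 + \left(8 + 16 \cdot \frac{68}{223} + 16 \left(\frac{68}{223}\right)^{2}\right)} = \frac{1}{45290 + \left(8 + \frac{1088}{223} + 16 \cdot \frac{4624}{49729}\right)} = \frac{1}{45290 + \left(8 + \frac{1088}{223} + \frac{73984}{49729}\right)} = \frac{1}{45290 + \frac{714440}{49729}} = \frac{1}{\frac{2252940850}{49729}} = \frac{49729}{2252940850}$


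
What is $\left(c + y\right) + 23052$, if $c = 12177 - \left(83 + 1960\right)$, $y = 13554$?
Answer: $46740$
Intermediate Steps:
$c = 10134$ ($c = 12177 - 2043 = 10134$)
$\left(c + y\right) + 23052 = \left(10134 + 13554\right) + 23052 = 23688 + 23052 = 46740$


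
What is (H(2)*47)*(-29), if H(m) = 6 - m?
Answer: -5452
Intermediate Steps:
(H(2)*47)*(-29) = ((6 - 1*2)*47)*(-29) = ((6 - 2)*47)*(-29) = (4*47)*(-29) = 188*(-29) = -5452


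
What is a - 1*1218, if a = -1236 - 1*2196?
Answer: -4650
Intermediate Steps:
a = -3432 (a = -1236 - 2196 = -3432)
a - 1*1218 = -3432 - 1*1218 = -3432 - 1218 = -4650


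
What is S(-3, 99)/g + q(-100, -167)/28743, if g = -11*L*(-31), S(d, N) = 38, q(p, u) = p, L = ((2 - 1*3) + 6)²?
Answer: 21794/22275825 ≈ 0.00097837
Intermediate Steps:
L = 25 (L = ((2 - 3) + 6)² = (-1 + 6)² = 5² = 25)
g = 8525 (g = -11*25*(-31) = -275*(-31) = 8525)
S(-3, 99)/g + q(-100, -167)/28743 = 38/8525 - 100/28743 = 21794/22275825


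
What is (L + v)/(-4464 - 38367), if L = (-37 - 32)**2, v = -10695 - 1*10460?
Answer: 16394/42831 ≈ 0.38276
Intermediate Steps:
v = -21155 (v = -10695 - 10460 = -21155)
L = 4761 (L = (-69)**2 = 4761)
(L + v)/(-4464 - 38367) = (4761 - 21155)/(-4464 - 38367) = -16394/(-42831) = -16394*(-1/42831) = 16394/42831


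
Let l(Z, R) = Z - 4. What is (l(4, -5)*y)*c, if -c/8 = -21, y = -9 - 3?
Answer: 0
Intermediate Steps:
l(Z, R) = -4 + Z
y = -12
c = 168 (c = -8*(-21) = 168)
(l(4, -5)*y)*c = ((-4 + 4)*(-12))*168 = (0*(-12))*168 = 0*168 = 0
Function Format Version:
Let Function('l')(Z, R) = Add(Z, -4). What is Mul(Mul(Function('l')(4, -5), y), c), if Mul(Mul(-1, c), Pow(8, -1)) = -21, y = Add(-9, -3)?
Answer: 0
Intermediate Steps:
Function('l')(Z, R) = Add(-4, Z)
y = -12
c = 168 (c = Mul(-8, -21) = 168)
Mul(Mul(Function('l')(4, -5), y), c) = Mul(Mul(Add(-4, 4), -12), 168) = Mul(Mul(0, -12), 168) = Mul(0, 168) = 0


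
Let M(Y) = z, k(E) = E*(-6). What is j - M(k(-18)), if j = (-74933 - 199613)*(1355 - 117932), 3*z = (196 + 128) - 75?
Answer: 32005748959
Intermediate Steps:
k(E) = -6*E
z = 83 (z = ((196 + 128) - 75)/3 = (324 - 75)/3 = (⅓)*249 = 83)
j = 32005749042 (j = -274546*(-116577) = 32005749042)
M(Y) = 83
j - M(k(-18)) = 32005749042 - 1*83 = 32005749042 - 83 = 32005748959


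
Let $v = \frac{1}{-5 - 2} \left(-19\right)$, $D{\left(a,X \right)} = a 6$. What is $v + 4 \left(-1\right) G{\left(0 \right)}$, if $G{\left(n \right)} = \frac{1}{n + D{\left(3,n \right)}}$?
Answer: $\frac{157}{63} \approx 2.4921$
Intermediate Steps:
$D{\left(a,X \right)} = 6 a$
$G{\left(n \right)} = \frac{1}{18 + n}$ ($G{\left(n \right)} = \frac{1}{n + 6 \cdot 3} = \frac{1}{n + 18} = \frac{1}{18 + n}$)
$v = \frac{19}{7}$ ($v = \frac{1}{-7} \left(-19\right) = \left(- \frac{1}{7}\right) \left(-19\right) = \frac{19}{7} \approx 2.7143$)
$v + 4 \left(-1\right) G{\left(0 \right)} = \frac{19}{7} + \frac{4 \left(-1\right)}{18 + 0} = \frac{19}{7} - \frac{4}{18} = \frac{19}{7} - \frac{2}{9} = \frac{157}{63}$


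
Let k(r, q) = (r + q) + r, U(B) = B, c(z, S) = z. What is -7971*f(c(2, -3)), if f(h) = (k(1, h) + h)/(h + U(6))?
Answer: -23913/4 ≈ -5978.3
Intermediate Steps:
k(r, q) = q + 2*r (k(r, q) = (q + r) + r = q + 2*r)
f(h) = (2 + 2*h)/(6 + h) (f(h) = ((h + 2*1) + h)/(h + 6) = ((h + 2) + h)/(6 + h) = ((2 + h) + h)/(6 + h) = (2 + 2*h)/(6 + h))
-7971*f(c(2, -3)) = -15942*(1 + 2)/(6 + 2) = -15942*3/8 = -7971*¾ = -23913/4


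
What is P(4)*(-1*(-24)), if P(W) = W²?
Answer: 384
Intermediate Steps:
P(4)*(-1*(-24)) = 4²*(-1*(-24)) = 16*24 = 384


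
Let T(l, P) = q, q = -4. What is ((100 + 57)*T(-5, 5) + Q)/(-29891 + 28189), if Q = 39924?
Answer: -19648/851 ≈ -23.088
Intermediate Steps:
T(l, P) = -4
((100 + 57)*T(-5, 5) + Q)/(-29891 + 28189) = ((100 + 57)*(-4) + 39924)/(-29891 + 28189) = (157*(-4) + 39924)/(-1702) = (-628 + 39924)*(-1/1702) = 39296*(-1/1702) = -19648/851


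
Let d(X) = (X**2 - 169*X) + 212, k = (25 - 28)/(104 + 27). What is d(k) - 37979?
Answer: -648053061/17161 ≈ -37763.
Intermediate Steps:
k = -3/131 ≈ -0.022901
d(X) = 212 + X**2 - 169*X
d(k) - 37979 = (212 + (-3/131)**2 - 169*(-3/131)) - 37979 = (212 + 9/17161 + 507/131) - 37979 = 3704558/17161 - 37979 = -648053061/17161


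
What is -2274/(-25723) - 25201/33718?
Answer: -571570591/867328114 ≈ -0.65900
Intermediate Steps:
-2274/(-25723) - 25201/33718 = -2274*(-1/25723) - 25201*1/33718 = 2274/25723 - 25201/33718 = -571570591/867328114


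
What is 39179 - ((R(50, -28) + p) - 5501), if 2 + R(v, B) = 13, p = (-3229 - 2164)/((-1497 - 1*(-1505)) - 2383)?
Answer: 106083482/2375 ≈ 44667.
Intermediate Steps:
p = 5393/2375 (p = -5393/((-1497 + 1505) - 2383) = -5393/(8 - 2383) = -5393/(-2375) = -5393*(-1/2375) = 5393/2375 ≈ 2.2707)
R(v, B) = 11 (R(v, B) = -2 + 13 = 11)
39179 - ((R(50, -28) + p) - 5501) = 39179 - ((11 + 5393/2375) - 5501) = 39179 - (31518/2375 - 5501) = 39179 - 1*(-13033357/2375) = 39179 + 13033357/2375 = 106083482/2375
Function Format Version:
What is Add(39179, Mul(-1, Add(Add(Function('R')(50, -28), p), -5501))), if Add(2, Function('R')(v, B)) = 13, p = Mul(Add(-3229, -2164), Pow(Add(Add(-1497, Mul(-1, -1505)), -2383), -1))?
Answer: Rational(106083482, 2375) ≈ 44667.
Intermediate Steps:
p = Rational(5393, 2375) (p = Mul(-5393, Pow(Add(Add(-1497, 1505), -2383), -1)) = Mul(-5393, Pow(Add(8, -2383), -1)) = Mul(-5393, Pow(-2375, -1)) = Mul(-5393, Rational(-1, 2375)) = Rational(5393, 2375) ≈ 2.2707)
Function('R')(v, B) = 11 (Function('R')(v, B) = Add(-2, 13) = 11)
Add(39179, Mul(-1, Add(Add(Function('R')(50, -28), p), -5501))) = Add(39179, Mul(-1, Add(Add(11, Rational(5393, 2375)), -5501))) = Add(39179, Mul(-1, Add(Rational(31518, 2375), -5501))) = Add(39179, Mul(-1, Rational(-13033357, 2375))) = Add(39179, Rational(13033357, 2375)) = Rational(106083482, 2375)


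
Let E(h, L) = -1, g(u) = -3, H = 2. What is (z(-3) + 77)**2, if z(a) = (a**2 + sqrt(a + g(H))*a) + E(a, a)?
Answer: 7171 - 510*I*sqrt(6) ≈ 7171.0 - 1249.2*I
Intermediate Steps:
z(a) = -1 + a**2 + a*sqrt(-3 + a) (z(a) = (a**2 + sqrt(a - 3)*a) - 1 = (a**2 + sqrt(-3 + a)*a) - 1 = (a**2 + a*sqrt(-3 + a)) - 1 = -1 + a**2 + a*sqrt(-3 + a))
(z(-3) + 77)**2 = ((-1 + (-3)**2 - 3*sqrt(-3 - 3)) + 77)**2 = ((-1 + 9 - 3*I*sqrt(6)) + 77)**2 = ((8 - 3*I*sqrt(6)) + 77)**2 = (85 - 3*I*sqrt(6))**2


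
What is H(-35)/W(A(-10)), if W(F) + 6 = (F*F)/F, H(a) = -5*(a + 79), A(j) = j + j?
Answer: 110/13 ≈ 8.4615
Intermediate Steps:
A(j) = 2*j
H(a) = -395 - 5*a (H(a) = -5*(79 + a) = -395 - 5*a)
W(F) = -6 + F (W(F) = -6 + (F*F)/F = -6 + F**2/F = -6 + F)
H(-35)/W(A(-10)) = (-395 - 5*(-35))/(-6 + 2*(-10)) = (-395 + 175)/(-6 - 20) = -220/(-26) = -220*(-1/26) = 110/13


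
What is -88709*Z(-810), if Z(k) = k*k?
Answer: -58201974900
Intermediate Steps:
Z(k) = k**2
-88709*Z(-810) = -88709*(-810)**2 = -88709/(1/656100) = -88709/1/656100 = -88709*656100 = -58201974900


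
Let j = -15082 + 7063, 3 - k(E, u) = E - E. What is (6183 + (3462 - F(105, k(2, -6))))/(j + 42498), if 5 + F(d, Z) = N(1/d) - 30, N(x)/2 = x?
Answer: 1016398/3620295 ≈ 0.28075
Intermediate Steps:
k(E, u) = 3 (k(E, u) = 3 - (E - E) = 3 - 1*0 = 3 + 0 = 3)
N(x) = 2*x
F(d, Z) = -35 + 2/d (F(d, Z) = -5 + (2/d - 30) = -5 + (-30 + 2/d) = -35 + 2/d)
j = -8019
(6183 + (3462 - F(105, k(2, -6))))/(j + 42498) = (6183 + (3462 - (-35 + 2/105)))/(-8019 + 42498) = (6183 + (3462 - (-35 + 2*(1/105))))/34479 = (6183 + (3462 - (-35 + 2/105)))*(1/34479) = (6183 + (3462 - 1*(-3673/105)))*(1/34479) = (6183 + (3462 + 3673/105))*(1/34479) = (6183 + 367183/105)*(1/34479) = (1016398/105)*(1/34479) = 1016398/3620295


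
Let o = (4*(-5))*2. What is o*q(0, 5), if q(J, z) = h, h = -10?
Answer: 400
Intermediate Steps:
q(J, z) = -10
o = -40 (o = -20*2 = -40)
o*q(0, 5) = -40*(-10) = 400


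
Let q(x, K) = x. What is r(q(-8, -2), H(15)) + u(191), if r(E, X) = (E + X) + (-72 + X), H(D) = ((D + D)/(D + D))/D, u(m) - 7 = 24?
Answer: -733/15 ≈ -48.867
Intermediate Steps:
u(m) = 31 (u(m) = 7 + 24 = 31)
H(D) = 1/D (H(D) = ((2*D)/((2*D)))/D = ((2*D)*(1/(2*D)))/D = 1/D)
r(E, X) = -72 + E + 2*X
r(q(-8, -2), H(15)) + u(191) = (-72 - 8 + 2/15) + 31 = -1198/15 + 31 = -733/15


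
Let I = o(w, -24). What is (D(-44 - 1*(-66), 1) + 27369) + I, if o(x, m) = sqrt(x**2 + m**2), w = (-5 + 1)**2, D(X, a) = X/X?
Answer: 27370 + 8*sqrt(13) ≈ 27399.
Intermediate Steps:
D(X, a) = 1
w = 16 (w = (-4)**2 = 16)
o(x, m) = sqrt(m**2 + x**2)
I = 8*sqrt(13) (I = sqrt((-24)**2 + 16**2) = sqrt(576 + 256) = sqrt(832) = 8*sqrt(13) ≈ 28.844)
(D(-44 - 1*(-66), 1) + 27369) + I = (1 + 27369) + 8*sqrt(13) = 27370 + 8*sqrt(13)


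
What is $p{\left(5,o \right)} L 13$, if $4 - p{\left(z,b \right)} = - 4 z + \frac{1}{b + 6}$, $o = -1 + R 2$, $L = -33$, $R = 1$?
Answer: $- \frac{71643}{7} \approx -10235.0$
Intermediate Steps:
$o = 1$ ($o = -1 + 1 \cdot 2 = -1 + 2 = 1$)
$p{\left(z,b \right)} = 4 - \frac{1}{6 + b} + 4 z$ ($p{\left(z,b \right)} = 4 - \left(- 4 z + \frac{1}{b + 6}\right) = 4 - \left(- 4 z + \frac{1}{6 + b}\right) = 4 - \left(\frac{1}{6 + b} - 4 z\right) = 4 + \left(- \frac{1}{6 + b} + 4 z\right) = 4 - \frac{1}{6 + b} + 4 z$)
$p{\left(5,o \right)} L 13 = \frac{23 + 4 \cdot 1 + 24 \cdot 5 + 4 \cdot 1 \cdot 5}{6 + 1} \left(-33\right) 13 = \frac{23 + 4 + 120 + 20}{7} \left(-33\right) 13 = \frac{1}{7} \cdot 167 \left(-33\right) 13 = \frac{167}{7} \left(-33\right) 13 = \left(- \frac{5511}{7}\right) 13 = - \frac{71643}{7}$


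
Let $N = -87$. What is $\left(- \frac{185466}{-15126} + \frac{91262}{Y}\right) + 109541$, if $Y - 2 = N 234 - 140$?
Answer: $\frac{2830216259705}{25835208} \approx 1.0955 \cdot 10^{5}$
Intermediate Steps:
$Y = -20496$ ($Y = 2 - 20498 = -20496$)
$\left(- \frac{185466}{-15126} + \frac{91262}{Y}\right) + 109541 = \left(- \frac{185466}{-15126} + \frac{91262}{-20496}\right) + 109541 = \left(\left(-185466\right) \left(- \frac{1}{15126}\right) + 91262 \left(- \frac{1}{20496}\right)\right) + 109541 = \left(\frac{30911}{2521} - \frac{45631}{10248}\right) + 109541 = \frac{201740177}{25835208} + 109541 = \frac{2830216259705}{25835208}$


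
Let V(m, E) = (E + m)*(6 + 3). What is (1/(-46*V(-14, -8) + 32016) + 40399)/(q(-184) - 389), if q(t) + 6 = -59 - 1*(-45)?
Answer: -1661368477/16819716 ≈ -98.775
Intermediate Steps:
q(t) = -20 (q(t) = -6 + (-59 - 1*(-45)) = -6 + (-59 + 45) = -6 - 14 = -20)
V(m, E) = 9*E + 9*m (V(m, E) = (E + m)*9 = 9*E + 9*m)
(1/(-46*V(-14, -8) + 32016) + 40399)/(q(-184) - 389) = (1/(-46*(9*(-8) + 9*(-14)) + 32016) + 40399)/(-20 - 389) = (1/(-46*(-72 - 126) + 32016) + 40399)/(-409) = (1/(-46*(-198) + 32016) + 40399)*(-1/409) = (1/(9108 + 32016) + 40399)*(-1/409) = (1/41124 + 40399)*(-1/409) = (1661368477/41124)*(-1/409) = -1661368477/16819716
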